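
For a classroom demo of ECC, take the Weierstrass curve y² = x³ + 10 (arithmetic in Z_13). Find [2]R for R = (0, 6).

tangent at (0, 6): λ = (3·0² + 0)/(2·6) ≡ 0/12. 12⁻¹ ≡ 12 (mod 13), so λ ≡ 0·12 ≡ 0.
  x = λ² - 0 - 0 = 0 - 0 ≡ 0; y = λ·(0 - 0) - 6 ≡ 7. → (0, 7)

(0, 7)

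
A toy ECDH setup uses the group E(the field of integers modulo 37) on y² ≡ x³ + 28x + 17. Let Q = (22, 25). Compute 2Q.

tangent at (22, 25): λ = (3·22² + 28)/(2·25) ≡ 0/13. 13⁻¹ ≡ 20 (mod 37), so λ ≡ 0·20 ≡ 0.
  x = λ² - 22 - 22 = 0 - 44 ≡ 30; y = λ·(22 - 30) - 25 ≡ 12. → (30, 12)

(30, 12)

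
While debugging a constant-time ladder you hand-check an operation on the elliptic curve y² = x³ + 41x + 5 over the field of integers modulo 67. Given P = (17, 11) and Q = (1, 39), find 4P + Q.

First 4P:
Double-and-add on 4 = (100)₂. Start with P = (17, 11) for the leading 1-bit.
double: tangent at (17, 11): λ = (3·17² + 41)/(2·11) ≡ 37/22. 22⁻¹ ≡ 64 (mod 67) since 22·64 = 1408 ≡ 1, so λ ≡ 37·64 ≡ 23.
  x = λ² - 17 - 17 = 529 - 34 ≡ 26; y = λ·(17 - 26) - 11 ≡ 50. → (26, 50)
double: tangent at (26, 50): λ = (3·26² + 41)/(2·50) ≡ 59/33. 33⁻¹ ≡ 65 (mod 67) since 33·65 = 2145 ≡ 1, so λ ≡ 59·65 ≡ 16.
  x = λ² - 26 - 26 = 256 - 52 ≡ 3; y = λ·(26 - 3) - 50 ≡ 50. → (3, 50)
4P = (3, 50).
Finally 4P + Q:
(3, 50) + (1, 39). λ = (39 - 50)/(1 - 3) ≡ 56/65 mod 67. 65⁻¹ ≡ 33 (mod 67) since 65·33 = 2145 ≡ 1, so λ ≡ 39.
  x = λ² - 3 - 1 = 1521 - 4 ≡ 43; y = λ·(3 - 43) - 50 ≡ 65. → (43, 65)

(43, 65)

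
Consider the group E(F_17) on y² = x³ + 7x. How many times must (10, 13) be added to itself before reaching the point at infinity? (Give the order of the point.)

10

2P: tangent at (10, 13): λ = (3·10² + 7)/(2·13) ≡ 1/9. 9⁻¹ ≡ 2 (mod 17), so λ ≡ 1·2 ≡ 2.
  x = λ² - 10 - 10 = 4 - 20 ≡ 1; y = λ·(10 - 1) - 13 ≡ 5. → (1, 5)
3P: (1, 5) + (10, 13). λ = (13 - 5)/(10 - 1) ≡ 8/9 mod 17. 9⁻¹ ≡ 2 (mod 17) since 9·2 = 18 ≡ 1, so λ ≡ 16.
  x = λ² - 1 - 10 = 256 - 11 ≡ 7; y = λ·(1 - 7) - 5 ≡ 1. → (7, 1)
4P: (7, 1) + (10, 13). λ = (13 - 1)/(10 - 7) ≡ 12/3 mod 17. 3⁻¹ ≡ 6 (mod 17) since 3·6 = 18 ≡ 1, so λ ≡ 4.
  x = λ² - 7 - 10 = 16 - 17 ≡ 16; y = λ·(7 - 16) - 1 ≡ 14. → (16, 14)
5P: (16, 14) + (10, 13). λ = (13 - 14)/(10 - 16) ≡ 16/11 mod 17. 11⁻¹ ≡ 14 (mod 17) since 11·14 = 154 ≡ 1, so λ ≡ 3.
  x = λ² - 16 - 10 = 9 - 26 ≡ 0; y = λ·(16 - 0) - 14 ≡ 0. → (0, 0)
6P: (0, 0) + (10, 13). λ = (13 - 0)/(10 - 0) ≡ 13/10 mod 17. 10⁻¹ ≡ 12 (mod 17), so λ ≡ 3.
  x = λ² - 0 - 10 = 9 - 10 ≡ 16; y = λ·(0 - 16) - 0 ≡ 3. → (16, 3)
7P: (16, 3) + (10, 13). λ = (13 - 3)/(10 - 16) ≡ 10/11 mod 17. 11⁻¹ ≡ 14 (mod 17), so λ ≡ 4.
  x = λ² - 16 - 10 = 16 - 26 ≡ 7; y = λ·(16 - 7) - 3 ≡ 16. → (7, 16)
8P: (7, 16) + (10, 13). λ = (13 - 16)/(10 - 7) ≡ 14/3 mod 17. 3⁻¹ ≡ 6 (mod 17), so λ ≡ 16.
  x = λ² - 7 - 10 = 256 - 17 ≡ 1; y = λ·(7 - 1) - 16 ≡ 12. → (1, 12)
9P: (1, 12) + (10, 13). λ = (13 - 12)/(10 - 1) ≡ 1/9 mod 17. 9⁻¹ ≡ 2 (mod 17), so λ ≡ 2.
  x = λ² - 1 - 10 = 4 - 11 ≡ 10; y = λ·(1 - 10) - 12 ≡ 4. → (10, 4)
10P: (10, 4) + (10, 13): same x and y₁ ≡ -y₂, so the sum is the point at infinity.
10P = the point at infinity, so the order is 10.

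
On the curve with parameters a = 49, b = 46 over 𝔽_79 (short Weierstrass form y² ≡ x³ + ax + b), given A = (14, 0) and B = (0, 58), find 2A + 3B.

(2, 51)

First 2A:
Repeated addition: build up to 2A.
2A: (14, 0) + (14, 0): same x and y₁ ≡ -y₂, so the sum is O.
2A = O.
Next 3B:
Repeated addition: build up to 3B.
2B: tangent at (0, 58): λ = (3·0² + 49)/(2·58) ≡ 49/37. 37⁻¹ ≡ 47 (mod 79), so λ ≡ 49·47 ≡ 12.
  x = λ² - 0 - 0 = 144 - 0 ≡ 65; y = λ·(0 - 65) - 58 ≡ 31. → (65, 31)
3B: (65, 31) + (0, 58). λ = (58 - 31)/(0 - 65) ≡ 27/14 mod 79. 14⁻¹ ≡ 17 (mod 79) since 14·17 = 238 ≡ 1, so λ ≡ 64.
  x = λ² - 65 - 0 = 4096 - 65 ≡ 2; y = λ·(65 - 2) - 31 ≡ 51. → (2, 51)
3B = (2, 51).
Finally 2A + 3B:
O + (2, 51) = (2, 51) (identity).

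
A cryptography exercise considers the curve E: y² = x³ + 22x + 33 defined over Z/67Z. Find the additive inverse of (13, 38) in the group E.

(13, 29)

-(13, 38) = (13, -38 mod 67) = (13, 29).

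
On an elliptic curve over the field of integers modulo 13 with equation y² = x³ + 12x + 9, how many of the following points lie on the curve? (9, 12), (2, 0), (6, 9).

(9, 12): 12² ≡ 1, rhs ≡ 1 → on.
(2, 0): 0² ≡ 0, rhs ≡ 2 → off.
(6, 9): 9² ≡ 3, rhs ≡ 11 → off.

1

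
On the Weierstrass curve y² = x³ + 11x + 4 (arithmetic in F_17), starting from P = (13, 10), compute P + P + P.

(8, 14)

Repeated addition: build up to 3P.
2P: tangent at (13, 10): λ = (3·13² + 11)/(2·10) ≡ 8/3. 3⁻¹ ≡ 6 (mod 17), so λ ≡ 8·6 ≡ 14.
  x = λ² - 13 - 13 = 196 - 26 ≡ 0; y = λ·(13 - 0) - 10 ≡ 2. → (0, 2)
3P: (0, 2) + (13, 10). λ = (10 - 2)/(13 - 0) ≡ 8/13 mod 17. 13⁻¹ ≡ 4 (mod 17) since 13·4 = 52 ≡ 1, so λ ≡ 15.
  x = λ² - 0 - 13 = 225 - 13 ≡ 8; y = λ·(0 - 8) - 2 ≡ 14. → (8, 14)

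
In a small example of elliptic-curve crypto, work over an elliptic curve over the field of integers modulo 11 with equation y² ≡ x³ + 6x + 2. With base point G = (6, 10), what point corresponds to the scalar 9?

(3, 6)

Repeated addition: build up to 9G.
2G: tangent at (6, 10): λ = (3·6² + 6)/(2·10) ≡ 4/9. 9⁻¹ ≡ 5 (mod 11) since 9·5 = 45 ≡ 1, so λ ≡ 4·5 ≡ 9.
  x = λ² - 6 - 6 = 81 - 12 ≡ 3; y = λ·(6 - 3) - 10 ≡ 6. → (3, 6)
3G: (3, 6) + (6, 10). λ = (10 - 6)/(6 - 3) ≡ 4/3 mod 11. 3⁻¹ ≡ 4 (mod 11) since 3·4 = 12 ≡ 1, so λ ≡ 5.
  x = λ² - 3 - 6 = 25 - 9 ≡ 5; y = λ·(3 - 5) - 6 ≡ 6. → (5, 6)
4G: (5, 6) + (6, 10). λ = (10 - 6)/(6 - 5) ≡ 4/1 mod 11. 1⁻¹ ≡ 1 (mod 11), so λ ≡ 4.
  x = λ² - 5 - 6 = 16 - 11 ≡ 5; y = λ·(5 - 5) - 6 ≡ 5. → (5, 5)
5G: (5, 5) + (6, 10). λ = (10 - 5)/(6 - 5) ≡ 5/1 mod 11. 1⁻¹ ≡ 1 (mod 11) since 1·1 = 1 ≡ 1, so λ ≡ 5.
  x = λ² - 5 - 6 = 25 - 11 ≡ 3; y = λ·(5 - 3) - 5 ≡ 5. → (3, 5)
6G: (3, 5) + (6, 10). λ = (10 - 5)/(6 - 3) ≡ 5/3 mod 11. 3⁻¹ ≡ 4 (mod 11), so λ ≡ 9.
  x = λ² - 3 - 6 = 81 - 9 ≡ 6; y = λ·(3 - 6) - 5 ≡ 1. → (6, 1)
7G: (6, 1) + (6, 10): same x and y₁ ≡ -y₂, so the sum is O.
8G: O + (6, 10) = (6, 10) (identity).
9G: tangent at (6, 10): λ = (3·6² + 6)/(2·10) ≡ 4/9. 9⁻¹ ≡ 5 (mod 11) since 9·5 = 45 ≡ 1, so λ ≡ 4·5 ≡ 9.
  x = λ² - 6 - 6 = 81 - 12 ≡ 3; y = λ·(6 - 3) - 10 ≡ 6. → (3, 6)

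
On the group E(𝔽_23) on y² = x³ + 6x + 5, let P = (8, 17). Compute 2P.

tangent at (8, 17): λ = (3·8² + 6)/(2·17) ≡ 14/11. 11⁻¹ ≡ 21 (mod 23) since 11·21 = 231 ≡ 1, so λ ≡ 14·21 ≡ 18.
  x = λ² - 8 - 8 = 324 - 16 ≡ 9; y = λ·(8 - 9) - 17 ≡ 11. → (9, 11)

(9, 11)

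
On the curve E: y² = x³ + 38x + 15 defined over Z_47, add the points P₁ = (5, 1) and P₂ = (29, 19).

(5, 1) + (29, 19). λ = (19 - 1)/(29 - 5) ≡ 18/24 mod 47. 24⁻¹ ≡ 2 (mod 47), so λ ≡ 36.
  x = λ² - 5 - 29 = 1296 - 34 ≡ 40; y = λ·(5 - 40) - 1 ≡ 8. → (40, 8)

(40, 8)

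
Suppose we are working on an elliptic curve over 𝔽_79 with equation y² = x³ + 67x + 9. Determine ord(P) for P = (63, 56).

4

2P: tangent at (63, 56): λ = (3·63² + 67)/(2·56) ≡ 45/33. 33⁻¹ ≡ 12 (mod 79) since 33·12 = 396 ≡ 1, so λ ≡ 45·12 ≡ 66.
  x = λ² - 63 - 63 = 4356 - 126 ≡ 43; y = λ·(63 - 43) - 56 ≡ 0. → (43, 0)
3P: (43, 0) + (63, 56). λ = (56 - 0)/(63 - 43) ≡ 56/20 mod 79. 20⁻¹ ≡ 4 (mod 79), so λ ≡ 66.
  x = λ² - 43 - 63 = 4356 - 106 ≡ 63; y = λ·(43 - 63) - 0 ≡ 23. → (63, 23)
4P: (63, 23) + (63, 56): same x and y₁ ≡ -y₂, so the sum is O.
4P = O, so the order is 4.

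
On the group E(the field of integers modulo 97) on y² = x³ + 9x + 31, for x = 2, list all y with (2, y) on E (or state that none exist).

x³ + 9x + 31 = 57 ≡ 57 (mod 97).
57 is a non-residue mod 97; no y exists.

none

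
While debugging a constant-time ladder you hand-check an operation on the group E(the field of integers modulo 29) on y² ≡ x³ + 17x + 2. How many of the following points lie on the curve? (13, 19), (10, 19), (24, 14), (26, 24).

1

(13, 19): 19² ≡ 13, rhs ≡ 13 → on.
(10, 19): 19² ≡ 13, rhs ≡ 12 → off.
(24, 14): 14² ≡ 22, rhs ≡ 24 → off.
(26, 24): 24² ≡ 25, rhs ≡ 11 → off.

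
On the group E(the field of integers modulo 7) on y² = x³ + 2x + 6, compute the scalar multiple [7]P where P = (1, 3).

(3, 2)

Double-and-add on 7 = (111)₂. Start with P = (1, 3) for the leading 1-bit.
double: tangent at (1, 3): λ = (3·1² + 2)/(2·3) ≡ 5/6. 6⁻¹ ≡ 6 (mod 7), so λ ≡ 5·6 ≡ 2.
  x = λ² - 1 - 1 = 4 - 2 ≡ 2; y = λ·(1 - 2) - 3 ≡ 2. → (2, 2)
add P: (2, 2) + (1, 3). λ = (3 - 2)/(1 - 2) ≡ 1/6 mod 7. 6⁻¹ ≡ 6 (mod 7) since 6·6 = 36 ≡ 1, so λ ≡ 6.
  x = λ² - 2 - 1 = 36 - 3 ≡ 5; y = λ·(2 - 5) - 2 ≡ 1. → (5, 1)
double: tangent at (5, 1): λ = (3·5² + 2)/(2·1) ≡ 0/2. 2⁻¹ ≡ 4 (mod 7), so λ ≡ 0·4 ≡ 0.
  x = λ² - 5 - 5 = 0 - 10 ≡ 4; y = λ·(5 - 4) - 1 ≡ 6. → (4, 6)
add P: (4, 6) + (1, 3). λ = (3 - 6)/(1 - 4) ≡ 4/4 mod 7. 4⁻¹ ≡ 2 (mod 7), so λ ≡ 1.
  x = λ² - 4 - 1 = 1 - 5 ≡ 3; y = λ·(4 - 3) - 6 ≡ 2. → (3, 2)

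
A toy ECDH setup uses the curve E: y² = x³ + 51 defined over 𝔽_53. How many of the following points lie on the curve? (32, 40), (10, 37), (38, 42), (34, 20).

3

(32, 40): 40² ≡ 10, rhs ≡ 12 → off.
(10, 37): 37² ≡ 44, rhs ≡ 44 → on.
(38, 42): 42² ≡ 15, rhs ≡ 15 → on.
(34, 20): 20² ≡ 29, rhs ≡ 29 → on.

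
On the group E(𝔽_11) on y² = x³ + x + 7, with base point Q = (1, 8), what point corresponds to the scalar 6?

Repeated addition: build up to 6Q.
2Q: tangent at (1, 8): λ = (3·1² + 1)/(2·8) ≡ 4/5. 5⁻¹ ≡ 9 (mod 11), so λ ≡ 4·9 ≡ 3.
  x = λ² - 1 - 1 = 9 - 2 ≡ 7; y = λ·(1 - 7) - 8 ≡ 7. → (7, 7)
3Q: (7, 7) + (1, 8). λ = (8 - 7)/(1 - 7) ≡ 1/5 mod 11. 5⁻¹ ≡ 9 (mod 11) since 5·9 = 45 ≡ 1, so λ ≡ 9.
  x = λ² - 7 - 1 = 81 - 8 ≡ 7; y = λ·(7 - 7) - 7 ≡ 4. → (7, 4)
4Q: (7, 4) + (1, 8). λ = (8 - 4)/(1 - 7) ≡ 4/5 mod 11. 5⁻¹ ≡ 9 (mod 11) since 5·9 = 45 ≡ 1, so λ ≡ 3.
  x = λ² - 7 - 1 = 9 - 8 ≡ 1; y = λ·(7 - 1) - 4 ≡ 3. → (1, 3)
5Q: (1, 3) + (1, 8): same x and y₁ ≡ -y₂, so the sum is ∞.
6Q: ∞ + (1, 8) = (1, 8) (identity).

(1, 8)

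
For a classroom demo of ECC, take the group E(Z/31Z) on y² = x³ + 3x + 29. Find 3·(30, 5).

Write Q = (30, 5).
Repeated addition: build up to 3Q.
2Q: tangent at (30, 5): λ = (3·30² + 3)/(2·5) ≡ 6/10. 10⁻¹ ≡ 28 (mod 31), so λ ≡ 6·28 ≡ 13.
  x = λ² - 30 - 30 = 169 - 60 ≡ 16; y = λ·(30 - 16) - 5 ≡ 22. → (16, 22)
3Q: (16, 22) + (30, 5). λ = (5 - 22)/(30 - 16) ≡ 14/14 mod 31. 14⁻¹ ≡ 20 (mod 31), so λ ≡ 1.
  x = λ² - 16 - 30 = 1 - 46 ≡ 17; y = λ·(16 - 17) - 22 ≡ 8. → (17, 8)

(17, 8)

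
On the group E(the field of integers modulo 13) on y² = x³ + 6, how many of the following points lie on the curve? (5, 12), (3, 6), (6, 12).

(5, 12): 12² ≡ 1, rhs ≡ 1 → on.
(3, 6): 6² ≡ 10, rhs ≡ 7 → off.
(6, 12): 12² ≡ 1, rhs ≡ 1 → on.

2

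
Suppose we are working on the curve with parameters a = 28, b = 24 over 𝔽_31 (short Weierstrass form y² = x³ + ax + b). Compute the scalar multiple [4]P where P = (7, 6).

(20, 11)

Double-and-add on 4 = (100)₂. Start with P = (7, 6) for the leading 1-bit.
double: tangent at (7, 6): λ = (3·7² + 28)/(2·6) ≡ 20/12. 12⁻¹ ≡ 13 (mod 31), so λ ≡ 20·13 ≡ 12.
  x = λ² - 7 - 7 = 144 - 14 ≡ 6; y = λ·(7 - 6) - 6 ≡ 6. → (6, 6)
double: tangent at (6, 6): λ = (3·6² + 28)/(2·6) ≡ 12/12. 12⁻¹ ≡ 13 (mod 31), so λ ≡ 12·13 ≡ 1.
  x = λ² - 6 - 6 = 1 - 12 ≡ 20; y = λ·(6 - 20) - 6 ≡ 11. → (20, 11)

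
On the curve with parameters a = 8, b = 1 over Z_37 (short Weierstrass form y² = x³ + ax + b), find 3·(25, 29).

Write P = (25, 29).
Repeated addition: build up to 3P.
2P: tangent at (25, 29): λ = (3·25² + 8)/(2·29) ≡ 33/21. 21⁻¹ ≡ 30 (mod 37), so λ ≡ 33·30 ≡ 28.
  x = λ² - 25 - 25 = 784 - 50 ≡ 31; y = λ·(25 - 31) - 29 ≡ 25. → (31, 25)
3P: (31, 25) + (25, 29). λ = (29 - 25)/(25 - 31) ≡ 4/31 mod 37. 31⁻¹ ≡ 6 (mod 37), so λ ≡ 24.
  x = λ² - 31 - 25 = 576 - 56 ≡ 2; y = λ·(31 - 2) - 25 ≡ 5. → (2, 5)

(2, 5)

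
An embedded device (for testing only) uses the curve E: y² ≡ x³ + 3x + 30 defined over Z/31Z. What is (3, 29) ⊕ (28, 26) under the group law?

(8, 15)

(3, 29) + (28, 26). λ = (26 - 29)/(28 - 3) ≡ 28/25 mod 31. 25⁻¹ ≡ 5 (mod 31) since 25·5 = 125 ≡ 1, so λ ≡ 16.
  x = λ² - 3 - 28 = 256 - 31 ≡ 8; y = λ·(3 - 8) - 29 ≡ 15. → (8, 15)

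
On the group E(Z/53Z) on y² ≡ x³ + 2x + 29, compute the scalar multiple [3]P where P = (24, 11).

Repeated addition: build up to 3P.
2P: tangent at (24, 11): λ = (3·24² + 2)/(2·11) ≡ 34/22. 22⁻¹ ≡ 41 (mod 53), so λ ≡ 34·41 ≡ 16.
  x = λ² - 24 - 24 = 256 - 48 ≡ 49; y = λ·(24 - 49) - 11 ≡ 13. → (49, 13)
3P: (49, 13) + (24, 11). λ = (11 - 13)/(24 - 49) ≡ 51/28 mod 53. 28⁻¹ ≡ 36 (mod 53), so λ ≡ 34.
  x = λ² - 49 - 24 = 1156 - 73 ≡ 23; y = λ·(49 - 23) - 13 ≡ 23. → (23, 23)

(23, 23)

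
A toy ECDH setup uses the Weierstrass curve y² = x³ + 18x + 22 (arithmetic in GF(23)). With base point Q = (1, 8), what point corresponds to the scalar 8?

Double-and-add on 8 = (1000)₂. Start with Q = (1, 8) for the leading 1-bit.
double: tangent at (1, 8): λ = (3·1² + 18)/(2·8) ≡ 21/16. 16⁻¹ ≡ 13 (mod 23) since 16·13 = 208 ≡ 1, so λ ≡ 21·13 ≡ 20.
  x = λ² - 1 - 1 = 400 - 2 ≡ 7; y = λ·(1 - 7) - 8 ≡ 10. → (7, 10)
double: tangent at (7, 10): λ = (3·7² + 18)/(2·10) ≡ 4/20. 20⁻¹ ≡ 15 (mod 23), so λ ≡ 4·15 ≡ 14.
  x = λ² - 7 - 7 = 196 - 14 ≡ 21; y = λ·(7 - 21) - 10 ≡ 1. → (21, 1)
double: tangent at (21, 1): λ = (3·21² + 18)/(2·1) ≡ 7/2. 2⁻¹ ≡ 12 (mod 23) since 2·12 = 24 ≡ 1, so λ ≡ 7·12 ≡ 15.
  x = λ² - 21 - 21 = 225 - 42 ≡ 22; y = λ·(21 - 22) - 1 ≡ 7. → (22, 7)

(22, 7)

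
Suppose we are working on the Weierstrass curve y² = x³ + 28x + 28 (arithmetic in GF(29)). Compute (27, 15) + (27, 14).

O

The two points share x = 27 and their y-coordinates satisfy 15 + 14 ≡ 0 (mod 29), so they are inverses. Their sum is ∞.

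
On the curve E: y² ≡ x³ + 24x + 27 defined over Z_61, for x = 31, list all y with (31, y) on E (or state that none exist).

1, 60

x³ + 24x + 27 = 30562 ≡ 1 (mod 61).
Square roots of 1 mod 61: 1 and 60 (since 1² = 1 ≡ 1).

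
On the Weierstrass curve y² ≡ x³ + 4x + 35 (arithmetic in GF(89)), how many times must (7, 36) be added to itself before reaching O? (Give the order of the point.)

3

2P: tangent at (7, 36): λ = (3·7² + 4)/(2·36) ≡ 62/72. 72⁻¹ ≡ 68 (mod 89), so λ ≡ 62·68 ≡ 33.
  x = λ² - 7 - 7 = 1089 - 14 ≡ 7; y = λ·(7 - 7) - 36 ≡ 53. → (7, 53)
3P: (7, 53) + (7, 36): same x and y₁ ≡ -y₂, so the sum is O.
3P = O, so the order is 3.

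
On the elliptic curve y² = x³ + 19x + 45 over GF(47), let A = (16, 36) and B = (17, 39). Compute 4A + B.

O

First 4A:
Double-and-add on 4 = (100)₂. Start with A = (16, 36) for the leading 1-bit.
double: tangent at (16, 36): λ = (3·16² + 19)/(2·36) ≡ 35/25. 25⁻¹ ≡ 32 (mod 47), so λ ≡ 35·32 ≡ 39.
  x = λ² - 16 - 16 = 1521 - 32 ≡ 32; y = λ·(16 - 32) - 36 ≡ 45. → (32, 45)
double: tangent at (32, 45): λ = (3·32² + 19)/(2·45) ≡ 36/43. 43⁻¹ ≡ 35 (mod 47), so λ ≡ 36·35 ≡ 38.
  x = λ² - 32 - 32 = 1444 - 64 ≡ 17; y = λ·(32 - 17) - 45 ≡ 8. → (17, 8)
4A = (17, 8).
Finally 4A + B:
(17, 8) + (17, 39): same x and y₁ ≡ -y₂, so the sum is the point at infinity.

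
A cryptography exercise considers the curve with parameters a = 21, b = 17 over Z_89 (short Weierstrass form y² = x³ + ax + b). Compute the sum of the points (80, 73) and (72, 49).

(35, 62)

(80, 73) + (72, 49). λ = (49 - 73)/(72 - 80) ≡ 65/81 mod 89. 81⁻¹ ≡ 11 (mod 89) since 81·11 = 891 ≡ 1, so λ ≡ 3.
  x = λ² - 80 - 72 = 9 - 152 ≡ 35; y = λ·(80 - 35) - 73 ≡ 62. → (35, 62)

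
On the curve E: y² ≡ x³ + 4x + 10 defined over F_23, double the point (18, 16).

(3, 16)

tangent at (18, 16): λ = (3·18² + 4)/(2·16) ≡ 10/9. 9⁻¹ ≡ 18 (mod 23), so λ ≡ 10·18 ≡ 19.
  x = λ² - 18 - 18 = 361 - 36 ≡ 3; y = λ·(18 - 3) - 16 ≡ 16. → (3, 16)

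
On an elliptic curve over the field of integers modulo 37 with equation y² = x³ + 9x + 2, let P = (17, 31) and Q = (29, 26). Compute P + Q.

(17, 31) + (29, 26). λ = (26 - 31)/(29 - 17) ≡ 32/12 mod 37. 12⁻¹ ≡ 34 (mod 37), so λ ≡ 15.
  x = λ² - 17 - 29 = 225 - 46 ≡ 31; y = λ·(17 - 31) - 31 ≡ 18. → (31, 18)

(31, 18)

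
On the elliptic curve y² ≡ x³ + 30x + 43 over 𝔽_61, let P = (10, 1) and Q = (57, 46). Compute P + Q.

(10, 1) + (57, 46). λ = (46 - 1)/(57 - 10) ≡ 45/47 mod 61. 47⁻¹ ≡ 13 (mod 61), so λ ≡ 36.
  x = λ² - 10 - 57 = 1296 - 67 ≡ 9; y = λ·(10 - 9) - 1 ≡ 35. → (9, 35)

(9, 35)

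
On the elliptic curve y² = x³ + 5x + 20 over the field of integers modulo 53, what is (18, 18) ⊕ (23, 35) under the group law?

(49, 25)

(18, 18) + (23, 35). λ = (35 - 18)/(23 - 18) ≡ 17/5 mod 53. 5⁻¹ ≡ 32 (mod 53) since 5·32 = 160 ≡ 1, so λ ≡ 14.
  x = λ² - 18 - 23 = 196 - 41 ≡ 49; y = λ·(18 - 49) - 18 ≡ 25. → (49, 25)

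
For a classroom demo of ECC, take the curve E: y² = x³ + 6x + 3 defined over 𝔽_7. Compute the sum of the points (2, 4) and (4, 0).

(5, 2)

(2, 4) + (4, 0). λ = (0 - 4)/(4 - 2) ≡ 3/2 mod 7. 2⁻¹ ≡ 4 (mod 7), so λ ≡ 5.
  x = λ² - 2 - 4 = 25 - 6 ≡ 5; y = λ·(2 - 5) - 4 ≡ 2. → (5, 2)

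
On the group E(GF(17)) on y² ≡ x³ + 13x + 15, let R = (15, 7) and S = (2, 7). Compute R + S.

(15, 7) + (2, 7). λ = (7 - 7)/(2 - 15) ≡ 0/4 mod 17. 4⁻¹ ≡ 13 (mod 17), so λ ≡ 0.
  x = λ² - 15 - 2 = 0 - 17 ≡ 0; y = λ·(15 - 0) - 7 ≡ 10. → (0, 10)

(0, 10)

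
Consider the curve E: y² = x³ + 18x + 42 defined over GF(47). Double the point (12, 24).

tangent at (12, 24): λ = (3·12² + 18)/(2·24) ≡ 27/1. 1⁻¹ ≡ 1 (mod 47), so λ ≡ 27·1 ≡ 27.
  x = λ² - 12 - 12 = 729 - 24 ≡ 0; y = λ·(12 - 0) - 24 ≡ 18. → (0, 18)

(0, 18)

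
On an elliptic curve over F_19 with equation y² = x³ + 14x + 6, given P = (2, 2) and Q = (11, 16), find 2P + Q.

First 2P:
Repeated addition: build up to 2P.
2P: tangent at (2, 2): λ = (3·2² + 14)/(2·2) ≡ 7/4. 4⁻¹ ≡ 5 (mod 19) since 4·5 = 20 ≡ 1, so λ ≡ 7·5 ≡ 16.
  x = λ² - 2 - 2 = 256 - 4 ≡ 5; y = λ·(2 - 5) - 2 ≡ 7. → (5, 7)
2P = (5, 7).
Finally 2P + Q:
(5, 7) + (11, 16). λ = (16 - 7)/(11 - 5) ≡ 9/6 mod 19. 6⁻¹ ≡ 16 (mod 19), so λ ≡ 11.
  x = λ² - 5 - 11 = 121 - 16 ≡ 10; y = λ·(5 - 10) - 7 ≡ 14. → (10, 14)

(10, 14)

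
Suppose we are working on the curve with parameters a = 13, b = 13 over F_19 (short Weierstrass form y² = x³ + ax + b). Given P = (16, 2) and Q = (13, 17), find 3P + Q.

First 3P:
Repeated addition: build up to 3P.
2P: tangent at (16, 2): λ = (3·16² + 13)/(2·2) ≡ 2/4. 4⁻¹ ≡ 5 (mod 19) since 4·5 = 20 ≡ 1, so λ ≡ 2·5 ≡ 10.
  x = λ² - 16 - 16 = 100 - 32 ≡ 11; y = λ·(16 - 11) - 2 ≡ 10. → (11, 10)
3P: (11, 10) + (16, 2). λ = (2 - 10)/(16 - 11) ≡ 11/5 mod 19. 5⁻¹ ≡ 4 (mod 19), so λ ≡ 6.
  x = λ² - 11 - 16 = 36 - 27 ≡ 9; y = λ·(11 - 9) - 10 ≡ 2. → (9, 2)
3P = (9, 2).
Finally 3P + Q:
(9, 2) + (13, 17). λ = (17 - 2)/(13 - 9) ≡ 15/4 mod 19. 4⁻¹ ≡ 5 (mod 19), so λ ≡ 18.
  x = λ² - 9 - 13 = 324 - 22 ≡ 17; y = λ·(9 - 17) - 2 ≡ 6. → (17, 6)

(17, 6)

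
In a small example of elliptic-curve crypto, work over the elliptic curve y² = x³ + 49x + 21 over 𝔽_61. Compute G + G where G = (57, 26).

tangent at (57, 26): λ = (3·57² + 49)/(2·26) ≡ 36/52. 52⁻¹ ≡ 27 (mod 61) since 52·27 = 1404 ≡ 1, so λ ≡ 36·27 ≡ 57.
  x = λ² - 57 - 57 = 3249 - 114 ≡ 24; y = λ·(57 - 24) - 26 ≡ 25. → (24, 25)

(24, 25)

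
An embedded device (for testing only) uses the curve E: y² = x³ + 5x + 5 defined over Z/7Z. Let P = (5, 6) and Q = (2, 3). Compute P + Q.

(1, 5)

(5, 6) + (2, 3). λ = (3 - 6)/(2 - 5) ≡ 4/4 mod 7. 4⁻¹ ≡ 2 (mod 7), so λ ≡ 1.
  x = λ² - 5 - 2 = 1 - 7 ≡ 1; y = λ·(5 - 1) - 6 ≡ 5. → (1, 5)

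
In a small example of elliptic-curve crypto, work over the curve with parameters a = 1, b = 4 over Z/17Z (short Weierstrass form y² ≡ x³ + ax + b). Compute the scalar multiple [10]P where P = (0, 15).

Double-and-add on 10 = (1010)₂. Start with P = (0, 15) for the leading 1-bit.
double: tangent at (0, 15): λ = (3·0² + 1)/(2·15) ≡ 1/13. 13⁻¹ ≡ 4 (mod 17) since 13·4 = 52 ≡ 1, so λ ≡ 1·4 ≡ 4.
  x = λ² - 0 - 0 = 16 - 0 ≡ 16; y = λ·(0 - 16) - 15 ≡ 6. → (16, 6)
double: tangent at (16, 6): λ = (3·16² + 1)/(2·6) ≡ 4/12. 12⁻¹ ≡ 10 (mod 17) since 12·10 = 120 ≡ 1, so λ ≡ 4·10 ≡ 6.
  x = λ² - 16 - 16 = 36 - 32 ≡ 4; y = λ·(16 - 4) - 6 ≡ 15. → (4, 15)
add P: (4, 15) + (0, 15). λ = (15 - 15)/(0 - 4) ≡ 0/13 mod 17. 13⁻¹ ≡ 4 (mod 17) since 13·4 = 52 ≡ 1, so λ ≡ 0.
  x = λ² - 4 - 0 = 0 - 4 ≡ 13; y = λ·(4 - 13) - 15 ≡ 2. → (13, 2)
double: tangent at (13, 2): λ = (3·13² + 1)/(2·2) ≡ 15/4. 4⁻¹ ≡ 13 (mod 17) since 4·13 = 52 ≡ 1, so λ ≡ 15·13 ≡ 8.
  x = λ² - 13 - 13 = 64 - 26 ≡ 4; y = λ·(13 - 4) - 2 ≡ 2. → (4, 2)

(4, 2)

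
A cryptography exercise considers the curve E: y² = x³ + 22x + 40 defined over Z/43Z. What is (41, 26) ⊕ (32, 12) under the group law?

(41, 26) + (32, 12). λ = (12 - 26)/(32 - 41) ≡ 29/34 mod 43. 34⁻¹ ≡ 19 (mod 43), so λ ≡ 35.
  x = λ² - 41 - 32 = 1225 - 73 ≡ 34; y = λ·(41 - 34) - 26 ≡ 4. → (34, 4)

(34, 4)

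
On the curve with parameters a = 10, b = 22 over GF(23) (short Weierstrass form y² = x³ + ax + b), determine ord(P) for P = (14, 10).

2P: tangent at (14, 10): λ = (3·14² + 10)/(2·10) ≡ 0/20. 20⁻¹ ≡ 15 (mod 23), so λ ≡ 0·15 ≡ 0.
  x = λ² - 14 - 14 = 0 - 28 ≡ 18; y = λ·(14 - 18) - 10 ≡ 13. → (18, 13)
3P: (18, 13) + (14, 10). λ = (10 - 13)/(14 - 18) ≡ 20/19 mod 23. 19⁻¹ ≡ 17 (mod 23) since 19·17 = 323 ≡ 1, so λ ≡ 18.
  x = λ² - 18 - 14 = 324 - 32 ≡ 16; y = λ·(18 - 16) - 13 ≡ 0. → (16, 0)
4P: (16, 0) + (14, 10). λ = (10 - 0)/(14 - 16) ≡ 10/21 mod 23. 21⁻¹ ≡ 11 (mod 23) since 21·11 = 231 ≡ 1, so λ ≡ 18.
  x = λ² - 16 - 14 = 324 - 30 ≡ 18; y = λ·(16 - 18) - 0 ≡ 10. → (18, 10)
5P: (18, 10) + (14, 10). λ = (10 - 10)/(14 - 18) ≡ 0/19 mod 23. 19⁻¹ ≡ 17 (mod 23) since 19·17 = 323 ≡ 1, so λ ≡ 0.
  x = λ² - 18 - 14 = 0 - 32 ≡ 14; y = λ·(18 - 14) - 10 ≡ 13. → (14, 13)
6P: (14, 13) + (14, 10): same x and y₁ ≡ -y₂, so the sum is 𝒪.
6P = 𝒪, so the order is 6.

6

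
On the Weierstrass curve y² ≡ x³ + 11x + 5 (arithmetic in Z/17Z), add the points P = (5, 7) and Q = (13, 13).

(5, 7) + (13, 13). λ = (13 - 7)/(13 - 5) ≡ 6/8 mod 17. 8⁻¹ ≡ 15 (mod 17), so λ ≡ 5.
  x = λ² - 5 - 13 = 25 - 18 ≡ 7; y = λ·(5 - 7) - 7 ≡ 0. → (7, 0)

(7, 0)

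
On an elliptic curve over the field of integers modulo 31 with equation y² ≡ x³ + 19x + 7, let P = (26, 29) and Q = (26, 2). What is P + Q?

O

The two points share x = 26 and their y-coordinates satisfy 29 + 2 ≡ 0 (mod 31), so they are inverses. Their sum is 𝒪.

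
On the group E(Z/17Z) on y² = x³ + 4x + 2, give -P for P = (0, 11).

(0, 6)

-(0, 11) = (0, -11 mod 17) = (0, 6).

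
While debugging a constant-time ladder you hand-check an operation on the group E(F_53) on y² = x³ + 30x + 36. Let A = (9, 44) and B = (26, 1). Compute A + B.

(31, 21)

(9, 44) + (26, 1). λ = (1 - 44)/(26 - 9) ≡ 10/17 mod 53. 17⁻¹ ≡ 25 (mod 53), so λ ≡ 38.
  x = λ² - 9 - 26 = 1444 - 35 ≡ 31; y = λ·(9 - 31) - 44 ≡ 21. → (31, 21)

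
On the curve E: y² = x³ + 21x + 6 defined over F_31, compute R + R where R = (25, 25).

tangent at (25, 25): λ = (3·25² + 21)/(2·25) ≡ 5/19. 19⁻¹ ≡ 18 (mod 31) since 19·18 = 342 ≡ 1, so λ ≡ 5·18 ≡ 28.
  x = λ² - 25 - 25 = 784 - 50 ≡ 21; y = λ·(25 - 21) - 25 ≡ 25. → (21, 25)

(21, 25)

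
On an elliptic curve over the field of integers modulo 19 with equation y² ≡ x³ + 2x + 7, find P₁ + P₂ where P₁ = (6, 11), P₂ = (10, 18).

(6, 11) + (10, 18). λ = (18 - 11)/(10 - 6) ≡ 7/4 mod 19. 4⁻¹ ≡ 5 (mod 19), so λ ≡ 16.
  x = λ² - 6 - 10 = 256 - 16 ≡ 12; y = λ·(6 - 12) - 11 ≡ 7. → (12, 7)

(12, 7)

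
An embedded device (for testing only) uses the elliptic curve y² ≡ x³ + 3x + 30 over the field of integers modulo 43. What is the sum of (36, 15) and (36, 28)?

O

The two points share x = 36 and their y-coordinates satisfy 15 + 28 ≡ 0 (mod 43), so they are inverses. Their sum is ∞.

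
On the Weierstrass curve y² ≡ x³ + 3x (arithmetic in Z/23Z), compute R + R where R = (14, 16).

(1, 2)

tangent at (14, 16): λ = (3·14² + 3)/(2·16) ≡ 16/9. 9⁻¹ ≡ 18 (mod 23), so λ ≡ 16·18 ≡ 12.
  x = λ² - 14 - 14 = 144 - 28 ≡ 1; y = λ·(14 - 1) - 16 ≡ 2. → (1, 2)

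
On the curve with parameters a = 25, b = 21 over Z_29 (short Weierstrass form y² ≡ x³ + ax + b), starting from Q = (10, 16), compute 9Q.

Repeated addition: build up to 9Q.
2Q: tangent at (10, 16): λ = (3·10² + 25)/(2·16) ≡ 6/3. 3⁻¹ ≡ 10 (mod 29) since 3·10 = 30 ≡ 1, so λ ≡ 6·10 ≡ 2.
  x = λ² - 10 - 10 = 4 - 20 ≡ 13; y = λ·(10 - 13) - 16 ≡ 7. → (13, 7)
3Q: (13, 7) + (10, 16). λ = (16 - 7)/(10 - 13) ≡ 9/26 mod 29. 26⁻¹ ≡ 19 (mod 29) since 26·19 = 494 ≡ 1, so λ ≡ 26.
  x = λ² - 13 - 10 = 676 - 23 ≡ 15; y = λ·(13 - 15) - 7 ≡ 28. → (15, 28)
4Q: (15, 28) + (10, 16). λ = (16 - 28)/(10 - 15) ≡ 17/24 mod 29. 24⁻¹ ≡ 23 (mod 29), so λ ≡ 14.
  x = λ² - 15 - 10 = 196 - 25 ≡ 26; y = λ·(15 - 26) - 28 ≡ 21. → (26, 21)
5Q: (26, 21) + (10, 16). λ = (16 - 21)/(10 - 26) ≡ 24/13 mod 29. 13⁻¹ ≡ 9 (mod 29), so λ ≡ 13.
  x = λ² - 26 - 10 = 169 - 36 ≡ 17; y = λ·(26 - 17) - 21 ≡ 9. → (17, 9)
6Q: (17, 9) + (10, 16). λ = (16 - 9)/(10 - 17) ≡ 7/22 mod 29. 22⁻¹ ≡ 4 (mod 29) since 22·4 = 88 ≡ 1, so λ ≡ 28.
  x = λ² - 17 - 10 = 784 - 27 ≡ 3; y = λ·(17 - 3) - 9 ≡ 6. → (3, 6)
7Q: (3, 6) + (10, 16). λ = (16 - 6)/(10 - 3) ≡ 10/7 mod 29. 7⁻¹ ≡ 25 (mod 29) since 7·25 = 175 ≡ 1, so λ ≡ 18.
  x = λ² - 3 - 10 = 324 - 13 ≡ 21; y = λ·(3 - 21) - 6 ≡ 18. → (21, 18)
8Q: (21, 18) + (10, 16). λ = (16 - 18)/(10 - 21) ≡ 27/18 mod 29. 18⁻¹ ≡ 21 (mod 29) since 18·21 = 378 ≡ 1, so λ ≡ 16.
  x = λ² - 21 - 10 = 256 - 31 ≡ 22; y = λ·(21 - 22) - 18 ≡ 24. → (22, 24)
9Q: (22, 24) + (10, 16). λ = (16 - 24)/(10 - 22) ≡ 21/17 mod 29. 17⁻¹ ≡ 12 (mod 29) since 17·12 = 204 ≡ 1, so λ ≡ 20.
  x = λ² - 22 - 10 = 400 - 32 ≡ 20; y = λ·(22 - 20) - 24 ≡ 16. → (20, 16)

(20, 16)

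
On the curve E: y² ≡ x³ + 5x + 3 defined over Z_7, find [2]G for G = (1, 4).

tangent at (1, 4): λ = (3·1² + 5)/(2·4) ≡ 1/1. 1⁻¹ ≡ 1 (mod 7) since 1·1 = 1 ≡ 1, so λ ≡ 1·1 ≡ 1.
  x = λ² - 1 - 1 = 1 - 2 ≡ 6; y = λ·(1 - 6) - 4 ≡ 5. → (6, 5)

(6, 5)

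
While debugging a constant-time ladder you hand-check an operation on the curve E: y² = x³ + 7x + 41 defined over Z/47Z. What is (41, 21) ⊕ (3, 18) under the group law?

(41, 21) + (3, 18). λ = (18 - 21)/(3 - 41) ≡ 44/9 mod 47. 9⁻¹ ≡ 21 (mod 47), so λ ≡ 31.
  x = λ² - 41 - 3 = 961 - 44 ≡ 24; y = λ·(41 - 24) - 21 ≡ 36. → (24, 36)

(24, 36)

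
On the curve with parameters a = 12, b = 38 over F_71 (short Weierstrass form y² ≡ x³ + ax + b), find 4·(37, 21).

(48, 34)

Write Q = (37, 21).
Repeated addition: build up to 4Q.
2Q: tangent at (37, 21): λ = (3·37² + 12)/(2·21) ≡ 1/42. 42⁻¹ ≡ 22 (mod 71), so λ ≡ 1·22 ≡ 22.
  x = λ² - 37 - 37 = 484 - 74 ≡ 55; y = λ·(37 - 55) - 21 ≡ 9. → (55, 9)
3Q: (55, 9) + (37, 21). λ = (21 - 9)/(37 - 55) ≡ 12/53 mod 71. 53⁻¹ ≡ 67 (mod 71), so λ ≡ 23.
  x = λ² - 55 - 37 = 529 - 92 ≡ 11; y = λ·(55 - 11) - 9 ≡ 9. → (11, 9)
4Q: (11, 9) + (37, 21). λ = (21 - 9)/(37 - 11) ≡ 12/26 mod 71. 26⁻¹ ≡ 41 (mod 71), so λ ≡ 66.
  x = λ² - 11 - 37 = 4356 - 48 ≡ 48; y = λ·(11 - 48) - 9 ≡ 34. → (48, 34)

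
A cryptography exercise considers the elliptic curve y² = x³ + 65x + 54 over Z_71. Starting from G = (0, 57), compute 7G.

(61, 26)

Repeated addition: build up to 7G.
2G: tangent at (0, 57): λ = (3·0² + 65)/(2·57) ≡ 65/43. 43⁻¹ ≡ 38 (mod 71) since 43·38 = 1634 ≡ 1, so λ ≡ 65·38 ≡ 56.
  x = λ² - 0 - 0 = 3136 - 0 ≡ 12; y = λ·(0 - 12) - 57 ≡ 52. → (12, 52)
3G: (12, 52) + (0, 57). λ = (57 - 52)/(0 - 12) ≡ 5/59 mod 71. 59⁻¹ ≡ 65 (mod 71) since 59·65 = 3835 ≡ 1, so λ ≡ 41.
  x = λ² - 12 - 0 = 1681 - 12 ≡ 36; y = λ·(12 - 36) - 52 ≡ 29. → (36, 29)
4G: (36, 29) + (0, 57). λ = (57 - 29)/(0 - 36) ≡ 28/35 mod 71. 35⁻¹ ≡ 69 (mod 71), so λ ≡ 15.
  x = λ² - 36 - 0 = 225 - 36 ≡ 47; y = λ·(36 - 47) - 29 ≡ 19. → (47, 19)
5G: (47, 19) + (0, 57). λ = (57 - 19)/(0 - 47) ≡ 38/24 mod 71. 24⁻¹ ≡ 3 (mod 71), so λ ≡ 43.
  x = λ² - 47 - 0 = 1849 - 47 ≡ 27; y = λ·(47 - 27) - 19 ≡ 60. → (27, 60)
6G: (27, 60) + (0, 57). λ = (57 - 60)/(0 - 27) ≡ 68/44 mod 71. 44⁻¹ ≡ 21 (mod 71), so λ ≡ 8.
  x = λ² - 27 - 0 = 64 - 27 ≡ 37; y = λ·(27 - 37) - 60 ≡ 2. → (37, 2)
7G: (37, 2) + (0, 57). λ = (57 - 2)/(0 - 37) ≡ 55/34 mod 71. 34⁻¹ ≡ 23 (mod 71), so λ ≡ 58.
  x = λ² - 37 - 0 = 3364 - 37 ≡ 61; y = λ·(37 - 61) - 2 ≡ 26. → (61, 26)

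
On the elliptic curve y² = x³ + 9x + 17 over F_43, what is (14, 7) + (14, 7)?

(25, 0)

tangent at (14, 7): λ = (3·14² + 9)/(2·7) ≡ 38/14. 14⁻¹ ≡ 40 (mod 43), so λ ≡ 38·40 ≡ 15.
  x = λ² - 14 - 14 = 225 - 28 ≡ 25; y = λ·(14 - 25) - 7 ≡ 0. → (25, 0)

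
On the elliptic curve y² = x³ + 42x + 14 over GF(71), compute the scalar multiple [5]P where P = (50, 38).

Repeated addition: build up to 5P.
2P: tangent at (50, 38): λ = (3·50² + 42)/(2·38) ≡ 16/5. 5⁻¹ ≡ 57 (mod 71) since 5·57 = 285 ≡ 1, so λ ≡ 16·57 ≡ 60.
  x = λ² - 50 - 50 = 3600 - 100 ≡ 21; y = λ·(50 - 21) - 38 ≡ 69. → (21, 69)
3P: (21, 69) + (50, 38). λ = (38 - 69)/(50 - 21) ≡ 40/29 mod 71. 29⁻¹ ≡ 49 (mod 71) since 29·49 = 1421 ≡ 1, so λ ≡ 43.
  x = λ² - 21 - 50 = 1849 - 71 ≡ 3; y = λ·(21 - 3) - 69 ≡ 66. → (3, 66)
4P: (3, 66) + (50, 38). λ = (38 - 66)/(50 - 3) ≡ 43/47 mod 71. 47⁻¹ ≡ 68 (mod 71), so λ ≡ 13.
  x = λ² - 3 - 50 = 169 - 53 ≡ 45; y = λ·(3 - 45) - 66 ≡ 27. → (45, 27)
5P: (45, 27) + (50, 38). λ = (38 - 27)/(50 - 45) ≡ 11/5 mod 71. 5⁻¹ ≡ 57 (mod 71) since 5·57 = 285 ≡ 1, so λ ≡ 59.
  x = λ² - 45 - 50 = 3481 - 95 ≡ 49; y = λ·(45 - 49) - 27 ≡ 21. → (49, 21)

(49, 21)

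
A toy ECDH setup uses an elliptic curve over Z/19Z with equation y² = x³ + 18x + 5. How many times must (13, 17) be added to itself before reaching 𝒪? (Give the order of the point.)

5

2P: tangent at (13, 17): λ = (3·13² + 18)/(2·17) ≡ 12/15. 15⁻¹ ≡ 14 (mod 19), so λ ≡ 12·14 ≡ 16.
  x = λ² - 13 - 13 = 256 - 26 ≡ 2; y = λ·(13 - 2) - 17 ≡ 7. → (2, 7)
3P: (2, 7) + (13, 17). λ = (17 - 7)/(13 - 2) ≡ 10/11 mod 19. 11⁻¹ ≡ 7 (mod 19) since 11·7 = 77 ≡ 1, so λ ≡ 13.
  x = λ² - 2 - 13 = 169 - 15 ≡ 2; y = λ·(2 - 2) - 7 ≡ 12. → (2, 12)
4P: (2, 12) + (13, 17). λ = (17 - 12)/(13 - 2) ≡ 5/11 mod 19. 11⁻¹ ≡ 7 (mod 19) since 11·7 = 77 ≡ 1, so λ ≡ 16.
  x = λ² - 2 - 13 = 256 - 15 ≡ 13; y = λ·(2 - 13) - 12 ≡ 2. → (13, 2)
5P: (13, 2) + (13, 17): same x and y₁ ≡ -y₂, so the sum is 𝒪.
5P = 𝒪, so the order is 5.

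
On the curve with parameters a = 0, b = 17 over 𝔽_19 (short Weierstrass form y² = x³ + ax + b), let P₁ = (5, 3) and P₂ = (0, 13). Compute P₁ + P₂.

(18, 4)

(5, 3) + (0, 13). λ = (13 - 3)/(0 - 5) ≡ 10/14 mod 19. 14⁻¹ ≡ 15 (mod 19), so λ ≡ 17.
  x = λ² - 5 - 0 = 289 - 5 ≡ 18; y = λ·(5 - 18) - 3 ≡ 4. → (18, 4)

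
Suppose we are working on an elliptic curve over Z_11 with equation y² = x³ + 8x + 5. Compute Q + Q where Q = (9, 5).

tangent at (9, 5): λ = (3·9² + 8)/(2·5) ≡ 9/10. 10⁻¹ ≡ 10 (mod 11) since 10·10 = 100 ≡ 1, so λ ≡ 9·10 ≡ 2.
  x = λ² - 9 - 9 = 4 - 18 ≡ 8; y = λ·(9 - 8) - 5 ≡ 8. → (8, 8)

(8, 8)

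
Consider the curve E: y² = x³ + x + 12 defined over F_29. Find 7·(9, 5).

(16, 21)

Write P = (9, 5).
Double-and-add on 7 = (111)₂. Start with P = (9, 5) for the leading 1-bit.
double: tangent at (9, 5): λ = (3·9² + 1)/(2·5) ≡ 12/10. 10⁻¹ ≡ 3 (mod 29), so λ ≡ 12·3 ≡ 7.
  x = λ² - 9 - 9 = 49 - 18 ≡ 2; y = λ·(9 - 2) - 5 ≡ 15. → (2, 15)
add P: (2, 15) + (9, 5). λ = (5 - 15)/(9 - 2) ≡ 19/7 mod 29. 7⁻¹ ≡ 25 (mod 29) since 7·25 = 175 ≡ 1, so λ ≡ 11.
  x = λ² - 2 - 9 = 121 - 11 ≡ 23; y = λ·(2 - 23) - 15 ≡ 15. → (23, 15)
double: tangent at (23, 15): λ = (3·23² + 1)/(2·15) ≡ 22/1. 1⁻¹ ≡ 1 (mod 29) since 1·1 = 1 ≡ 1, so λ ≡ 22·1 ≡ 22.
  x = λ² - 23 - 23 = 484 - 46 ≡ 3; y = λ·(23 - 3) - 15 ≡ 19. → (3, 19)
add P: (3, 19) + (9, 5). λ = (5 - 19)/(9 - 3) ≡ 15/6 mod 29. 6⁻¹ ≡ 5 (mod 29) since 6·5 = 30 ≡ 1, so λ ≡ 17.
  x = λ² - 3 - 9 = 289 - 12 ≡ 16; y = λ·(3 - 16) - 19 ≡ 21. → (16, 21)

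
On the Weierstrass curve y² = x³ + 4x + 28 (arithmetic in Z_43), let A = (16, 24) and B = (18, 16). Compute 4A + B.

(26, 32)

First 4A:
Double-and-add on 4 = (100)₂. Start with A = (16, 24) for the leading 1-bit.
double: tangent at (16, 24): λ = (3·16² + 4)/(2·24) ≡ 41/5. 5⁻¹ ≡ 26 (mod 43), so λ ≡ 41·26 ≡ 34.
  x = λ² - 16 - 16 = 1156 - 32 ≡ 6; y = λ·(16 - 6) - 24 ≡ 15. → (6, 15)
double: tangent at (6, 15): λ = (3·6² + 4)/(2·15) ≡ 26/30. 30⁻¹ ≡ 33 (mod 43) since 30·33 = 990 ≡ 1, so λ ≡ 26·33 ≡ 41.
  x = λ² - 6 - 6 = 1681 - 12 ≡ 35; y = λ·(6 - 35) - 15 ≡ 0. → (35, 0)
4A = (35, 0).
Finally 4A + B:
(35, 0) + (18, 16). λ = (16 - 0)/(18 - 35) ≡ 16/26 mod 43. 26⁻¹ ≡ 5 (mod 43), so λ ≡ 37.
  x = λ² - 35 - 18 = 1369 - 53 ≡ 26; y = λ·(35 - 26) - 0 ≡ 32. → (26, 32)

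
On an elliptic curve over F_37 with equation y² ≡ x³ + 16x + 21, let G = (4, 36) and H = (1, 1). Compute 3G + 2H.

First 3G:
Repeated addition: build up to 3G.
2G: tangent at (4, 36): λ = (3·4² + 16)/(2·36) ≡ 27/35. 35⁻¹ ≡ 18 (mod 37), so λ ≡ 27·18 ≡ 5.
  x = λ² - 4 - 4 = 25 - 8 ≡ 17; y = λ·(4 - 17) - 36 ≡ 10. → (17, 10)
3G: (17, 10) + (4, 36). λ = (36 - 10)/(4 - 17) ≡ 26/24 mod 37. 24⁻¹ ≡ 17 (mod 37) since 24·17 = 408 ≡ 1, so λ ≡ 35.
  x = λ² - 17 - 4 = 1225 - 21 ≡ 20; y = λ·(17 - 20) - 10 ≡ 33. → (20, 33)
3G = (20, 33).
Next 2H:
Repeated addition: build up to 2H.
2H: tangent at (1, 1): λ = (3·1² + 16)/(2·1) ≡ 19/2. 2⁻¹ ≡ 19 (mod 37) since 2·19 = 38 ≡ 1, so λ ≡ 19·19 ≡ 28.
  x = λ² - 1 - 1 = 784 - 2 ≡ 5; y = λ·(1 - 5) - 1 ≡ 35. → (5, 35)
2H = (5, 35).
Finally 3G + 2H:
(20, 33) + (5, 35). λ = (35 - 33)/(5 - 20) ≡ 2/22 mod 37. 22⁻¹ ≡ 32 (mod 37) since 22·32 = 704 ≡ 1, so λ ≡ 27.
  x = λ² - 20 - 5 = 729 - 25 ≡ 1; y = λ·(20 - 1) - 33 ≡ 36. → (1, 36)

(1, 36)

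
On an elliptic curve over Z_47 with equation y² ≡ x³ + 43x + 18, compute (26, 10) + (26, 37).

The two points share x = 26 and their y-coordinates satisfy 10 + 37 ≡ 0 (mod 47), so they are inverses. Their sum is 𝒪.

O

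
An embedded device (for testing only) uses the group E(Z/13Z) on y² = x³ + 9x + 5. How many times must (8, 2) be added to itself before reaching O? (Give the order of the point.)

9

2P: tangent at (8, 2): λ = (3·8² + 9)/(2·2) ≡ 6/4. 4⁻¹ ≡ 10 (mod 13) since 4·10 = 40 ≡ 1, so λ ≡ 6·10 ≡ 8.
  x = λ² - 8 - 8 = 64 - 16 ≡ 9; y = λ·(8 - 9) - 2 ≡ 3. → (9, 3)
3P: (9, 3) + (8, 2). λ = (2 - 3)/(8 - 9) ≡ 12/12 mod 13. 12⁻¹ ≡ 12 (mod 13), so λ ≡ 1.
  x = λ² - 9 - 8 = 1 - 17 ≡ 10; y = λ·(9 - 10) - 3 ≡ 9. → (10, 9)
4P: (10, 9) + (8, 2). λ = (2 - 9)/(8 - 10) ≡ 6/11 mod 13. 11⁻¹ ≡ 6 (mod 13), so λ ≡ 10.
  x = λ² - 10 - 8 = 100 - 18 ≡ 4; y = λ·(10 - 4) - 9 ≡ 12. → (4, 12)
5P: (4, 12) + (8, 2). λ = (2 - 12)/(8 - 4) ≡ 3/4 mod 13. 4⁻¹ ≡ 10 (mod 13) since 4·10 = 40 ≡ 1, so λ ≡ 4.
  x = λ² - 4 - 8 = 16 - 12 ≡ 4; y = λ·(4 - 4) - 12 ≡ 1. → (4, 1)
6P: (4, 1) + (8, 2). λ = (2 - 1)/(8 - 4) ≡ 1/4 mod 13. 4⁻¹ ≡ 10 (mod 13) since 4·10 = 40 ≡ 1, so λ ≡ 10.
  x = λ² - 4 - 8 = 100 - 12 ≡ 10; y = λ·(4 - 10) - 1 ≡ 4. → (10, 4)
7P: (10, 4) + (8, 2). λ = (2 - 4)/(8 - 10) ≡ 11/11 mod 13. 11⁻¹ ≡ 6 (mod 13) since 11·6 = 66 ≡ 1, so λ ≡ 1.
  x = λ² - 10 - 8 = 1 - 18 ≡ 9; y = λ·(10 - 9) - 4 ≡ 10. → (9, 10)
8P: (9, 10) + (8, 2). λ = (2 - 10)/(8 - 9) ≡ 5/12 mod 13. 12⁻¹ ≡ 12 (mod 13), so λ ≡ 8.
  x = λ² - 9 - 8 = 64 - 17 ≡ 8; y = λ·(9 - 8) - 10 ≡ 11. → (8, 11)
9P: (8, 11) + (8, 2): same x and y₁ ≡ -y₂, so the sum is O.
9P = O, so the order is 9.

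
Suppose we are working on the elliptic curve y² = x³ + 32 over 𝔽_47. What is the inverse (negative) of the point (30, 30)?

(30, 17)

-(30, 30) = (30, -30 mod 47) = (30, 17).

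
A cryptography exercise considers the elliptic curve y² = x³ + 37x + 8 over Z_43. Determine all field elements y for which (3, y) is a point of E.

x³ + 37x + 8 = 146 ≡ 17 (mod 43).
Square roots of 17 mod 43: 19 and 24 (since 19² = 361 ≡ 17).

19, 24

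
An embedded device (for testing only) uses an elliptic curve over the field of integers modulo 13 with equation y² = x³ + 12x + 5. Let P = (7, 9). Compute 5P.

O

Repeated addition: build up to 5P.
2P: tangent at (7, 9): λ = (3·7² + 12)/(2·9) ≡ 3/5. 5⁻¹ ≡ 8 (mod 13), so λ ≡ 3·8 ≡ 11.
  x = λ² - 7 - 7 = 121 - 14 ≡ 3; y = λ·(7 - 3) - 9 ≡ 9. → (3, 9)
3P: (3, 9) + (7, 9). λ = (9 - 9)/(7 - 3) ≡ 0/4 mod 13. 4⁻¹ ≡ 10 (mod 13) since 4·10 = 40 ≡ 1, so λ ≡ 0.
  x = λ² - 3 - 7 = 0 - 10 ≡ 3; y = λ·(3 - 3) - 9 ≡ 4. → (3, 4)
4P: (3, 4) + (7, 9). λ = (9 - 4)/(7 - 3) ≡ 5/4 mod 13. 4⁻¹ ≡ 10 (mod 13), so λ ≡ 11.
  x = λ² - 3 - 7 = 121 - 10 ≡ 7; y = λ·(3 - 7) - 4 ≡ 4. → (7, 4)
5P: (7, 4) + (7, 9): same x and y₁ ≡ -y₂, so the sum is ∞.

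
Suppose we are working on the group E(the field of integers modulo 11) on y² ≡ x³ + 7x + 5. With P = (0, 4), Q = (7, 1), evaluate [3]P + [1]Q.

(5, 0)

First 3P:
Repeated addition: build up to 3P.
2P: tangent at (0, 4): λ = (3·0² + 7)/(2·4) ≡ 7/8. 8⁻¹ ≡ 7 (mod 11) since 8·7 = 56 ≡ 1, so λ ≡ 7·7 ≡ 5.
  x = λ² - 0 - 0 = 25 - 0 ≡ 3; y = λ·(0 - 3) - 4 ≡ 3. → (3, 3)
3P: (3, 3) + (0, 4). λ = (4 - 3)/(0 - 3) ≡ 1/8 mod 11. 8⁻¹ ≡ 7 (mod 11) since 8·7 = 56 ≡ 1, so λ ≡ 7.
  x = λ² - 3 - 0 = 49 - 3 ≡ 2; y = λ·(3 - 2) - 3 ≡ 4. → (2, 4)
3P = (2, 4).
Finally 3P + Q:
(2, 4) + (7, 1). λ = (1 - 4)/(7 - 2) ≡ 8/5 mod 11. 5⁻¹ ≡ 9 (mod 11), so λ ≡ 6.
  x = λ² - 2 - 7 = 36 - 9 ≡ 5; y = λ·(2 - 5) - 4 ≡ 0. → (5, 0)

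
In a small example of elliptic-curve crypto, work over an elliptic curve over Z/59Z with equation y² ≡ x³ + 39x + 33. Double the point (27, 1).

(10, 40)

tangent at (27, 1): λ = (3·27² + 39)/(2·1) ≡ 43/2. 2⁻¹ ≡ 30 (mod 59) since 2·30 = 60 ≡ 1, so λ ≡ 43·30 ≡ 51.
  x = λ² - 27 - 27 = 2601 - 54 ≡ 10; y = λ·(27 - 10) - 1 ≡ 40. → (10, 40)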